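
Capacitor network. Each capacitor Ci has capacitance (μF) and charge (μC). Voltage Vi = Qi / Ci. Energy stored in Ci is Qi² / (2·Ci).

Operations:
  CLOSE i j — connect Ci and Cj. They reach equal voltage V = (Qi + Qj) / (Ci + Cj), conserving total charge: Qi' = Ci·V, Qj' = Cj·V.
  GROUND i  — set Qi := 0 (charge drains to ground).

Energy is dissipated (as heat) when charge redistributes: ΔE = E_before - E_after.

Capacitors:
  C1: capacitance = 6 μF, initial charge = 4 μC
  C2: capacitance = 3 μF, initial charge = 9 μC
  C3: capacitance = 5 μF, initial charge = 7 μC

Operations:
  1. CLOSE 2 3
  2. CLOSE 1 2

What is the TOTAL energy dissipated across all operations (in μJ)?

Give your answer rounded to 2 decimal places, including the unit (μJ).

Answer: 4.18 μJ

Derivation:
Initial: C1(6μF, Q=4μC, V=0.67V), C2(3μF, Q=9μC, V=3.00V), C3(5μF, Q=7μC, V=1.40V)
Op 1: CLOSE 2-3: Q_total=16.00, C_total=8.00, V=2.00; Q2=6.00, Q3=10.00; dissipated=2.400
Op 2: CLOSE 1-2: Q_total=10.00, C_total=9.00, V=1.11; Q1=6.67, Q2=3.33; dissipated=1.778
Total dissipated: 4.178 μJ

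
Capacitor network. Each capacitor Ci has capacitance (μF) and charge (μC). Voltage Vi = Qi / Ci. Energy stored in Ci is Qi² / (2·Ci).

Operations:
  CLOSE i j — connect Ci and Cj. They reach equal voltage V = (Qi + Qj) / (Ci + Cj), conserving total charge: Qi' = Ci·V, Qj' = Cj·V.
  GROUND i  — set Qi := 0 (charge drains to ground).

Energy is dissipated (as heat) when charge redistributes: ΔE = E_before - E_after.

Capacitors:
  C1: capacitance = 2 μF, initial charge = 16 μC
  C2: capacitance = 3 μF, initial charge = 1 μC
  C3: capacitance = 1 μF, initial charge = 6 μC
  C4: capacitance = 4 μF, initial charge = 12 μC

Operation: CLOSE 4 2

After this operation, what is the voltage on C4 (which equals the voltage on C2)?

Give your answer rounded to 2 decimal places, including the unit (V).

Initial: C1(2μF, Q=16μC, V=8.00V), C2(3μF, Q=1μC, V=0.33V), C3(1μF, Q=6μC, V=6.00V), C4(4μF, Q=12μC, V=3.00V)
Op 1: CLOSE 4-2: Q_total=13.00, C_total=7.00, V=1.86; Q4=7.43, Q2=5.57; dissipated=6.095

Answer: 1.86 V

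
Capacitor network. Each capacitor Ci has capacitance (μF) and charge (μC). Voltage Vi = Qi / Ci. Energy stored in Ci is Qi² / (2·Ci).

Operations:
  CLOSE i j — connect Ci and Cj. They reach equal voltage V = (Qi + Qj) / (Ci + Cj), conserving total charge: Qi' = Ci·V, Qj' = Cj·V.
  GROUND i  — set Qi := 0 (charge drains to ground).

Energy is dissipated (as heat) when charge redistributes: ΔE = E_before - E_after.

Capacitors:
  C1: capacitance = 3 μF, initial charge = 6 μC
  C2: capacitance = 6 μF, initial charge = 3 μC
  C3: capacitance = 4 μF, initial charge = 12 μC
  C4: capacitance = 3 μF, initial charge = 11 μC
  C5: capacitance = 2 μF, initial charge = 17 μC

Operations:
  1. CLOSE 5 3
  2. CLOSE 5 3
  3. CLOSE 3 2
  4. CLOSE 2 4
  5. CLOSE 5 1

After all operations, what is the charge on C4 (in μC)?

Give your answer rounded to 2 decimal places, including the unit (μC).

Answer: 8.13 μC

Derivation:
Initial: C1(3μF, Q=6μC, V=2.00V), C2(6μF, Q=3μC, V=0.50V), C3(4μF, Q=12μC, V=3.00V), C4(3μF, Q=11μC, V=3.67V), C5(2μF, Q=17μC, V=8.50V)
Op 1: CLOSE 5-3: Q_total=29.00, C_total=6.00, V=4.83; Q5=9.67, Q3=19.33; dissipated=20.167
Op 2: CLOSE 5-3: Q_total=29.00, C_total=6.00, V=4.83; Q5=9.67, Q3=19.33; dissipated=0.000
Op 3: CLOSE 3-2: Q_total=22.33, C_total=10.00, V=2.23; Q3=8.93, Q2=13.40; dissipated=22.533
Op 4: CLOSE 2-4: Q_total=24.40, C_total=9.00, V=2.71; Q2=16.27, Q4=8.13; dissipated=2.054
Op 5: CLOSE 5-1: Q_total=15.67, C_total=5.00, V=3.13; Q5=6.27, Q1=9.40; dissipated=4.817
Final charges: Q1=9.40, Q2=16.27, Q3=8.93, Q4=8.13, Q5=6.27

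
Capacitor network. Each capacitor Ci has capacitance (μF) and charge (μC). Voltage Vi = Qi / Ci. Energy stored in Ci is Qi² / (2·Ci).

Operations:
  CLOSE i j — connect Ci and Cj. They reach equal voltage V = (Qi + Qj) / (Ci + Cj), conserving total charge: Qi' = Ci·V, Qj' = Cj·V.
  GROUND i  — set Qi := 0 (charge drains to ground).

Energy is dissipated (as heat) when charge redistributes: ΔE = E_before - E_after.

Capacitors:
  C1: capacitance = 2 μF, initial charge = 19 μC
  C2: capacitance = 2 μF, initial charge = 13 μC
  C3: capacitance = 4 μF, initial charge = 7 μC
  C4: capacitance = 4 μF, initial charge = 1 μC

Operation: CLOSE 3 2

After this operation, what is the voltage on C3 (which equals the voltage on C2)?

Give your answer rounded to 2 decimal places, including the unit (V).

Initial: C1(2μF, Q=19μC, V=9.50V), C2(2μF, Q=13μC, V=6.50V), C3(4μF, Q=7μC, V=1.75V), C4(4μF, Q=1μC, V=0.25V)
Op 1: CLOSE 3-2: Q_total=20.00, C_total=6.00, V=3.33; Q3=13.33, Q2=6.67; dissipated=15.042

Answer: 3.33 V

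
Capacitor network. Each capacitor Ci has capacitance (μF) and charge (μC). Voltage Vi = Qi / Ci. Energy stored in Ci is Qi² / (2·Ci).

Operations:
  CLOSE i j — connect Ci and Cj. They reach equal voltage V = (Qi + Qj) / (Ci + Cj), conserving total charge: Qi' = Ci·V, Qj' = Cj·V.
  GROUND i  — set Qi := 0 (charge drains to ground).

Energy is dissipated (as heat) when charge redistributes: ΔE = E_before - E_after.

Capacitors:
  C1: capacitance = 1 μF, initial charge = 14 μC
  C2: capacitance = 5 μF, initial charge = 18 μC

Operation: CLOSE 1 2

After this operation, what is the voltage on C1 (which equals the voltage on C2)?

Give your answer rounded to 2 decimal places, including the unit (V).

Answer: 5.33 V

Derivation:
Initial: C1(1μF, Q=14μC, V=14.00V), C2(5μF, Q=18μC, V=3.60V)
Op 1: CLOSE 1-2: Q_total=32.00, C_total=6.00, V=5.33; Q1=5.33, Q2=26.67; dissipated=45.067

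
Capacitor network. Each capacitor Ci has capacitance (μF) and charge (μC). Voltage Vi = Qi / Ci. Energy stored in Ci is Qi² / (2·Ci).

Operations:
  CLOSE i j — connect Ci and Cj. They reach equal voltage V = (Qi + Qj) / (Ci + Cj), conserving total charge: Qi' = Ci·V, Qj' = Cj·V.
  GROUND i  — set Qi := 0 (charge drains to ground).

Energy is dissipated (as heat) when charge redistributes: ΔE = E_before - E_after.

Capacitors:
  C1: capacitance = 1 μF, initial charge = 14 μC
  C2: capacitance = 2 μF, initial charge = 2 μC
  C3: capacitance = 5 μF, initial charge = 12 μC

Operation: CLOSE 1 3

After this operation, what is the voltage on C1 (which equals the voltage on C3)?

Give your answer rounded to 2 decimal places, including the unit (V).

Answer: 4.33 V

Derivation:
Initial: C1(1μF, Q=14μC, V=14.00V), C2(2μF, Q=2μC, V=1.00V), C3(5μF, Q=12μC, V=2.40V)
Op 1: CLOSE 1-3: Q_total=26.00, C_total=6.00, V=4.33; Q1=4.33, Q3=21.67; dissipated=56.067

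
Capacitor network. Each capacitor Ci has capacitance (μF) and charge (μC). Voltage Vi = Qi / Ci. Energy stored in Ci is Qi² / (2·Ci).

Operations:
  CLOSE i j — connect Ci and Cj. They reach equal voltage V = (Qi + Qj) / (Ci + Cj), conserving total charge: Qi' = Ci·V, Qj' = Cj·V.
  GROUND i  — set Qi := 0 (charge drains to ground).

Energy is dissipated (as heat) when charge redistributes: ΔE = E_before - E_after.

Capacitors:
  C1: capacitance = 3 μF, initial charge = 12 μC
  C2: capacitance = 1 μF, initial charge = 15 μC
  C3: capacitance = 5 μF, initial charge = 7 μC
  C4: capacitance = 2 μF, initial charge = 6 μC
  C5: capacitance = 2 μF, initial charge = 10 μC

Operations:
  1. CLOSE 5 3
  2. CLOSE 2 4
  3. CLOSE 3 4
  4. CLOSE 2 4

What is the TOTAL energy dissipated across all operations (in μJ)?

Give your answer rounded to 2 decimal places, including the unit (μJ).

Answer: 75.74 μJ

Derivation:
Initial: C1(3μF, Q=12μC, V=4.00V), C2(1μF, Q=15μC, V=15.00V), C3(5μF, Q=7μC, V=1.40V), C4(2μF, Q=6μC, V=3.00V), C5(2μF, Q=10μC, V=5.00V)
Op 1: CLOSE 5-3: Q_total=17.00, C_total=7.00, V=2.43; Q5=4.86, Q3=12.14; dissipated=9.257
Op 2: CLOSE 2-4: Q_total=21.00, C_total=3.00, V=7.00; Q2=7.00, Q4=14.00; dissipated=48.000
Op 3: CLOSE 3-4: Q_total=26.14, C_total=7.00, V=3.73; Q3=18.67, Q4=7.47; dissipated=14.927
Op 4: CLOSE 2-4: Q_total=14.47, C_total=3.00, V=4.82; Q2=4.82, Q4=9.65; dissipated=3.554
Total dissipated: 75.738 μJ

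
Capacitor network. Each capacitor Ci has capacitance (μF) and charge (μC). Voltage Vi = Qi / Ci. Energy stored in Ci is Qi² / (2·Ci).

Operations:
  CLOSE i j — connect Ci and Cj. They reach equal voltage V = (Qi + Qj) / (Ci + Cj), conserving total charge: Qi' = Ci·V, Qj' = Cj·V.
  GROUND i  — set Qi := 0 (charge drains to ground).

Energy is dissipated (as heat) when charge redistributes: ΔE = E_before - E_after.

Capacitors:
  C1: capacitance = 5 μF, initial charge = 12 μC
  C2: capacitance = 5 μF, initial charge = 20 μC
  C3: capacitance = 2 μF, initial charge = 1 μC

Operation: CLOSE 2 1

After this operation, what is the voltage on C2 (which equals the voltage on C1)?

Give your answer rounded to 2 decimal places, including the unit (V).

Answer: 3.20 V

Derivation:
Initial: C1(5μF, Q=12μC, V=2.40V), C2(5μF, Q=20μC, V=4.00V), C3(2μF, Q=1μC, V=0.50V)
Op 1: CLOSE 2-1: Q_total=32.00, C_total=10.00, V=3.20; Q2=16.00, Q1=16.00; dissipated=3.200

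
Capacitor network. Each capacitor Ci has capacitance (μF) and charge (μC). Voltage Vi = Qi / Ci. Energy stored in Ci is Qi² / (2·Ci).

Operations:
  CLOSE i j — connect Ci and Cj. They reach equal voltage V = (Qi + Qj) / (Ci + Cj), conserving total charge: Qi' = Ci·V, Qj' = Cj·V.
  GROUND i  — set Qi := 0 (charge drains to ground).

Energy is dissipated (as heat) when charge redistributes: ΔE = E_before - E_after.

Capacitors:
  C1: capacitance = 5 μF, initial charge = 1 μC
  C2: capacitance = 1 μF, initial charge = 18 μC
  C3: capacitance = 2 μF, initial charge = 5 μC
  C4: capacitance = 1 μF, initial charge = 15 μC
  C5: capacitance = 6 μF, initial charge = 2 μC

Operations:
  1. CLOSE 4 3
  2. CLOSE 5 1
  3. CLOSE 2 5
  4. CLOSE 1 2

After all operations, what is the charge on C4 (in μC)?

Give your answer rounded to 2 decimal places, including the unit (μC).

Answer: 6.67 μC

Derivation:
Initial: C1(5μF, Q=1μC, V=0.20V), C2(1μF, Q=18μC, V=18.00V), C3(2μF, Q=5μC, V=2.50V), C4(1μF, Q=15μC, V=15.00V), C5(6μF, Q=2μC, V=0.33V)
Op 1: CLOSE 4-3: Q_total=20.00, C_total=3.00, V=6.67; Q4=6.67, Q3=13.33; dissipated=52.083
Op 2: CLOSE 5-1: Q_total=3.00, C_total=11.00, V=0.27; Q5=1.64, Q1=1.36; dissipated=0.024
Op 3: CLOSE 2-5: Q_total=19.64, C_total=7.00, V=2.81; Q2=2.81, Q5=16.83; dissipated=134.681
Op 4: CLOSE 1-2: Q_total=4.17, C_total=6.00, V=0.69; Q1=3.47, Q2=0.69; dissipated=2.672
Final charges: Q1=3.47, Q2=0.69, Q3=13.33, Q4=6.67, Q5=16.83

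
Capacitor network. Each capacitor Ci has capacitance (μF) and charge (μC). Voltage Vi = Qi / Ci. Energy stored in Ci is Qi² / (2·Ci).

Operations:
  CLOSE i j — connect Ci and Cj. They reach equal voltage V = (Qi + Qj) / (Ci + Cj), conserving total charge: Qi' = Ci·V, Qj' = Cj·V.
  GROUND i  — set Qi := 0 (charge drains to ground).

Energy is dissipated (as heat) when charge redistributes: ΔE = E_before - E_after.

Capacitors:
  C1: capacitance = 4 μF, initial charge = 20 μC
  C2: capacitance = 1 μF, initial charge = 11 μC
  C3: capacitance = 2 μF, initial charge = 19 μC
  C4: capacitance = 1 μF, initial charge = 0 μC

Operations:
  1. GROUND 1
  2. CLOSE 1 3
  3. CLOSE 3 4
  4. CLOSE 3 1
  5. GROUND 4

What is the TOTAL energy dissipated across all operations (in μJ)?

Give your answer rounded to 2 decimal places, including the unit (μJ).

Answer: 116.48 μJ

Derivation:
Initial: C1(4μF, Q=20μC, V=5.00V), C2(1μF, Q=11μC, V=11.00V), C3(2μF, Q=19μC, V=9.50V), C4(1μF, Q=0μC, V=0.00V)
Op 1: GROUND 1: Q1=0; energy lost=50.000
Op 2: CLOSE 1-3: Q_total=19.00, C_total=6.00, V=3.17; Q1=12.67, Q3=6.33; dissipated=60.167
Op 3: CLOSE 3-4: Q_total=6.33, C_total=3.00, V=2.11; Q3=4.22, Q4=2.11; dissipated=3.343
Op 4: CLOSE 3-1: Q_total=16.89, C_total=6.00, V=2.81; Q3=5.63, Q1=11.26; dissipated=0.743
Op 5: GROUND 4: Q4=0; energy lost=2.228
Total dissipated: 116.480 μJ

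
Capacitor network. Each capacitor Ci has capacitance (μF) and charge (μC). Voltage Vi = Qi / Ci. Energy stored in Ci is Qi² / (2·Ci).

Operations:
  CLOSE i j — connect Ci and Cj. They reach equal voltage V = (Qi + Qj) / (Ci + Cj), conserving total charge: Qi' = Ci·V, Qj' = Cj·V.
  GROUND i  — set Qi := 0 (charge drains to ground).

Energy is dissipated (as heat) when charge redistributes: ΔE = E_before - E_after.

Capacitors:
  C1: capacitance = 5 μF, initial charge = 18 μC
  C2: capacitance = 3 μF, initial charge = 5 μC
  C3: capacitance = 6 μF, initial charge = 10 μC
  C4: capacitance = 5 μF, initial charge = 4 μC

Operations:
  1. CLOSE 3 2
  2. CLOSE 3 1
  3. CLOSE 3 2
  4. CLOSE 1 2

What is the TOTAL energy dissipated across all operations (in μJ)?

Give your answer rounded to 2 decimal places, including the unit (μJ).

Initial: C1(5μF, Q=18μC, V=3.60V), C2(3μF, Q=5μC, V=1.67V), C3(6μF, Q=10μC, V=1.67V), C4(5μF, Q=4μC, V=0.80V)
Op 1: CLOSE 3-2: Q_total=15.00, C_total=9.00, V=1.67; Q3=10.00, Q2=5.00; dissipated=0.000
Op 2: CLOSE 3-1: Q_total=28.00, C_total=11.00, V=2.55; Q3=15.27, Q1=12.73; dissipated=5.097
Op 3: CLOSE 3-2: Q_total=20.27, C_total=9.00, V=2.25; Q3=13.52, Q2=6.76; dissipated=0.772
Op 4: CLOSE 1-2: Q_total=19.48, C_total=8.00, V=2.44; Q1=12.18, Q2=7.31; dissipated=0.080
Total dissipated: 5.950 μJ

Answer: 5.95 μJ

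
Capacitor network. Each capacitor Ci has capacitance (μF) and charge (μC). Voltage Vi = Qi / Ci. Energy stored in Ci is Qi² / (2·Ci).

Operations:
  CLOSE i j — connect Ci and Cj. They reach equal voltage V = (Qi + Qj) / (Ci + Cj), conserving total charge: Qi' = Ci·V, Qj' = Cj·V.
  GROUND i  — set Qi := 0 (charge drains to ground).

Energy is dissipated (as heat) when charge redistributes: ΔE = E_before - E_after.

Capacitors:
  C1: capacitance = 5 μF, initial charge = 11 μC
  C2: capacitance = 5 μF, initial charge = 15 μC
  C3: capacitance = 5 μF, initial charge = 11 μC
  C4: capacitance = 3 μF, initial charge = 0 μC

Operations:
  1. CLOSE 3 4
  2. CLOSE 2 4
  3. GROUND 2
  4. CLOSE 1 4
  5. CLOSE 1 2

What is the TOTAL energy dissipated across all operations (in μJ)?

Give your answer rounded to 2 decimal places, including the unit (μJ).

Answer: 27.78 μJ

Derivation:
Initial: C1(5μF, Q=11μC, V=2.20V), C2(5μF, Q=15μC, V=3.00V), C3(5μF, Q=11μC, V=2.20V), C4(3μF, Q=0μC, V=0.00V)
Op 1: CLOSE 3-4: Q_total=11.00, C_total=8.00, V=1.38; Q3=6.88, Q4=4.12; dissipated=4.537
Op 2: CLOSE 2-4: Q_total=19.12, C_total=8.00, V=2.39; Q2=11.95, Q4=7.17; dissipated=2.476
Op 3: GROUND 2: Q2=0; energy lost=14.288
Op 4: CLOSE 1-4: Q_total=18.17, C_total=8.00, V=2.27; Q1=11.36, Q4=6.81; dissipated=0.034
Op 5: CLOSE 1-2: Q_total=11.36, C_total=10.00, V=1.14; Q1=5.68, Q2=5.68; dissipated=6.450
Total dissipated: 27.784 μJ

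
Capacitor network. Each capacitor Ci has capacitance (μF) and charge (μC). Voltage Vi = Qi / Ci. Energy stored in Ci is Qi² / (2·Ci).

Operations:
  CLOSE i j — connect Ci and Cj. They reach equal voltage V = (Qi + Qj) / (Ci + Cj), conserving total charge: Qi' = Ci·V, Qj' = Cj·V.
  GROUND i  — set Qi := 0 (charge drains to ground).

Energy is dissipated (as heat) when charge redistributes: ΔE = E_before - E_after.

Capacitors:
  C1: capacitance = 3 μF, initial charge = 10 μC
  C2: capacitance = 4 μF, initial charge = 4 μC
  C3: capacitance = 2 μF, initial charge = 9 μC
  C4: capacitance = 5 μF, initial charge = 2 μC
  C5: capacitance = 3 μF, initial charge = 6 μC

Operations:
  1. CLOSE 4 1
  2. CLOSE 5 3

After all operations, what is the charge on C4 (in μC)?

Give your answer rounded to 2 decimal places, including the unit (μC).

Answer: 7.50 μC

Derivation:
Initial: C1(3μF, Q=10μC, V=3.33V), C2(4μF, Q=4μC, V=1.00V), C3(2μF, Q=9μC, V=4.50V), C4(5μF, Q=2μC, V=0.40V), C5(3μF, Q=6μC, V=2.00V)
Op 1: CLOSE 4-1: Q_total=12.00, C_total=8.00, V=1.50; Q4=7.50, Q1=4.50; dissipated=8.067
Op 2: CLOSE 5-3: Q_total=15.00, C_total=5.00, V=3.00; Q5=9.00, Q3=6.00; dissipated=3.750
Final charges: Q1=4.50, Q2=4.00, Q3=6.00, Q4=7.50, Q5=9.00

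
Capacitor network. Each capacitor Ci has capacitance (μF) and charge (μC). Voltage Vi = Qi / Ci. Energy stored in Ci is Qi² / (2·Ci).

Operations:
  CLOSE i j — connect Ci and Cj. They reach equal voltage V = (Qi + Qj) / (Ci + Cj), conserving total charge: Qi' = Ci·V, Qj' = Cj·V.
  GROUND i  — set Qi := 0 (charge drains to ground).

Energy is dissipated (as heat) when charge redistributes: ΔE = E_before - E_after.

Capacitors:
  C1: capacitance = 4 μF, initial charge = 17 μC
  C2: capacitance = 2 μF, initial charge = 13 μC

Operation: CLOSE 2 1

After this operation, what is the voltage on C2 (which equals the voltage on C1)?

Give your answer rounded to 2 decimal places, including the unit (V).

Initial: C1(4μF, Q=17μC, V=4.25V), C2(2μF, Q=13μC, V=6.50V)
Op 1: CLOSE 2-1: Q_total=30.00, C_total=6.00, V=5.00; Q2=10.00, Q1=20.00; dissipated=3.375

Answer: 5.00 V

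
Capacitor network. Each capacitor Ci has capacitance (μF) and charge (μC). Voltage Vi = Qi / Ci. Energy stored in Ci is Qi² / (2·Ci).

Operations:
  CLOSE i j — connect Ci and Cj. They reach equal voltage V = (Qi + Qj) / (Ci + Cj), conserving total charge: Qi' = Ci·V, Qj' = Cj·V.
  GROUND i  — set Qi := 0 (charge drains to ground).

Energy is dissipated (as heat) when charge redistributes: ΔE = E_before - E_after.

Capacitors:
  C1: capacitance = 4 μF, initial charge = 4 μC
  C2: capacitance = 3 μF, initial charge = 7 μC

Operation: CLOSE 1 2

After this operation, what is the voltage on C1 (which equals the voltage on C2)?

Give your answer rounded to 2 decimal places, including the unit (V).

Initial: C1(4μF, Q=4μC, V=1.00V), C2(3μF, Q=7μC, V=2.33V)
Op 1: CLOSE 1-2: Q_total=11.00, C_total=7.00, V=1.57; Q1=6.29, Q2=4.71; dissipated=1.524

Answer: 1.57 V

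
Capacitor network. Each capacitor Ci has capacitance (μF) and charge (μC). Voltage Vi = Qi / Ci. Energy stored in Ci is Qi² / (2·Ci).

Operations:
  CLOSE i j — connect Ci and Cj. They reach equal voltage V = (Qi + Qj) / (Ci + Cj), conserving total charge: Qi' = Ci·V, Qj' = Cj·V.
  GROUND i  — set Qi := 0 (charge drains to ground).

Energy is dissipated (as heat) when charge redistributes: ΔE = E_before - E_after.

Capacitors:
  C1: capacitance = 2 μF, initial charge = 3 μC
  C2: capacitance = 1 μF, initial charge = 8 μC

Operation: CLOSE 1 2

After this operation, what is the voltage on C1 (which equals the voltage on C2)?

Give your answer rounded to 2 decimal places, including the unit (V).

Answer: 3.67 V

Derivation:
Initial: C1(2μF, Q=3μC, V=1.50V), C2(1μF, Q=8μC, V=8.00V)
Op 1: CLOSE 1-2: Q_total=11.00, C_total=3.00, V=3.67; Q1=7.33, Q2=3.67; dissipated=14.083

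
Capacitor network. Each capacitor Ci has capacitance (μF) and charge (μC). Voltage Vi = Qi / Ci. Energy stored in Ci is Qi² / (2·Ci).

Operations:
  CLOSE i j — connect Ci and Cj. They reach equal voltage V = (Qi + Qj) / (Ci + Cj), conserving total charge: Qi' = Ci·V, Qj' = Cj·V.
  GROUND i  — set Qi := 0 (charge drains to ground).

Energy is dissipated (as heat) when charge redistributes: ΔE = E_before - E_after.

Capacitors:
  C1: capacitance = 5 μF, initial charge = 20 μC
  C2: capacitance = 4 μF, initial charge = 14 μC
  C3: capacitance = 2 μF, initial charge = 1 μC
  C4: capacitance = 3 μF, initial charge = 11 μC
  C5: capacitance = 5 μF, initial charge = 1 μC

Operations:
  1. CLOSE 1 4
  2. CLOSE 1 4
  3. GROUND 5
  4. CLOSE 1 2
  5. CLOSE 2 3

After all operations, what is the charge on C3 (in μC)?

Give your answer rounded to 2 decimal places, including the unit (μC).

Answer: 5.28 μC

Derivation:
Initial: C1(5μF, Q=20μC, V=4.00V), C2(4μF, Q=14μC, V=3.50V), C3(2μF, Q=1μC, V=0.50V), C4(3μF, Q=11μC, V=3.67V), C5(5μF, Q=1μC, V=0.20V)
Op 1: CLOSE 1-4: Q_total=31.00, C_total=8.00, V=3.88; Q1=19.38, Q4=11.62; dissipated=0.104
Op 2: CLOSE 1-4: Q_total=31.00, C_total=8.00, V=3.88; Q1=19.38, Q4=11.62; dissipated=0.000
Op 3: GROUND 5: Q5=0; energy lost=0.100
Op 4: CLOSE 1-2: Q_total=33.38, C_total=9.00, V=3.71; Q1=18.54, Q2=14.83; dissipated=0.156
Op 5: CLOSE 2-3: Q_total=15.83, C_total=6.00, V=2.64; Q2=10.56, Q3=5.28; dissipated=6.862
Final charges: Q1=18.54, Q2=10.56, Q3=5.28, Q4=11.62, Q5=0.00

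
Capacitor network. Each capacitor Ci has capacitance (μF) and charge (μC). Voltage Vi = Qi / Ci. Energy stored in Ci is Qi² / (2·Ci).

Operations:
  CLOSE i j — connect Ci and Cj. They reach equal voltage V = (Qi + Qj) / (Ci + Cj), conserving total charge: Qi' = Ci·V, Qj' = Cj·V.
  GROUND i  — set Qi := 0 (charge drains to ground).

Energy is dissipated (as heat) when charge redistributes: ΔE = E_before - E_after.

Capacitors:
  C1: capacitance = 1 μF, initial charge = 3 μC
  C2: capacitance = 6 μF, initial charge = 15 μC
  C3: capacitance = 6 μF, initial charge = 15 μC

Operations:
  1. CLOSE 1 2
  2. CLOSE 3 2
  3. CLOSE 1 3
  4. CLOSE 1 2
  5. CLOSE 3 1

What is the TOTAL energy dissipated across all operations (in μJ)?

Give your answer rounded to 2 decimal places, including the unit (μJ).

Initial: C1(1μF, Q=3μC, V=3.00V), C2(6μF, Q=15μC, V=2.50V), C3(6μF, Q=15μC, V=2.50V)
Op 1: CLOSE 1-2: Q_total=18.00, C_total=7.00, V=2.57; Q1=2.57, Q2=15.43; dissipated=0.107
Op 2: CLOSE 3-2: Q_total=30.43, C_total=12.00, V=2.54; Q3=15.21, Q2=15.21; dissipated=0.008
Op 3: CLOSE 1-3: Q_total=17.79, C_total=7.00, V=2.54; Q1=2.54, Q3=15.24; dissipated=0.001
Op 4: CLOSE 1-2: Q_total=17.76, C_total=7.00, V=2.54; Q1=2.54, Q2=15.22; dissipated=0.000
Op 5: CLOSE 3-1: Q_total=17.78, C_total=7.00, V=2.54; Q3=15.24, Q1=2.54; dissipated=0.000
Total dissipated: 0.115 μJ

Answer: 0.12 μJ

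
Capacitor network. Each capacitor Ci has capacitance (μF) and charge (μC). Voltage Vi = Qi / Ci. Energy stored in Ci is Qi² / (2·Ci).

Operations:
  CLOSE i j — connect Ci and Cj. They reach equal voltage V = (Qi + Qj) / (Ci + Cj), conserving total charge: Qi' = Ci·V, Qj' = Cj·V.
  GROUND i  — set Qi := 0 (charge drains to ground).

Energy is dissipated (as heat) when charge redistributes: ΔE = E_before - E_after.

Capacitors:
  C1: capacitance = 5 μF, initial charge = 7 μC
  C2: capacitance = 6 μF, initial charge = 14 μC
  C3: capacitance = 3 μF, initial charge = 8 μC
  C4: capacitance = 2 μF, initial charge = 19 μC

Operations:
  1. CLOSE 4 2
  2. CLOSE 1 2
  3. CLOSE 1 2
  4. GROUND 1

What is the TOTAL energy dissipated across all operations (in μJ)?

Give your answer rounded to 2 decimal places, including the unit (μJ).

Answer: 69.47 μJ

Derivation:
Initial: C1(5μF, Q=7μC, V=1.40V), C2(6μF, Q=14μC, V=2.33V), C3(3μF, Q=8μC, V=2.67V), C4(2μF, Q=19μC, V=9.50V)
Op 1: CLOSE 4-2: Q_total=33.00, C_total=8.00, V=4.12; Q4=8.25, Q2=24.75; dissipated=38.521
Op 2: CLOSE 1-2: Q_total=31.75, C_total=11.00, V=2.89; Q1=14.43, Q2=17.32; dissipated=10.126
Op 3: CLOSE 1-2: Q_total=31.75, C_total=11.00, V=2.89; Q1=14.43, Q2=17.32; dissipated=0.000
Op 4: GROUND 1: Q1=0; energy lost=20.828
Total dissipated: 69.474 μJ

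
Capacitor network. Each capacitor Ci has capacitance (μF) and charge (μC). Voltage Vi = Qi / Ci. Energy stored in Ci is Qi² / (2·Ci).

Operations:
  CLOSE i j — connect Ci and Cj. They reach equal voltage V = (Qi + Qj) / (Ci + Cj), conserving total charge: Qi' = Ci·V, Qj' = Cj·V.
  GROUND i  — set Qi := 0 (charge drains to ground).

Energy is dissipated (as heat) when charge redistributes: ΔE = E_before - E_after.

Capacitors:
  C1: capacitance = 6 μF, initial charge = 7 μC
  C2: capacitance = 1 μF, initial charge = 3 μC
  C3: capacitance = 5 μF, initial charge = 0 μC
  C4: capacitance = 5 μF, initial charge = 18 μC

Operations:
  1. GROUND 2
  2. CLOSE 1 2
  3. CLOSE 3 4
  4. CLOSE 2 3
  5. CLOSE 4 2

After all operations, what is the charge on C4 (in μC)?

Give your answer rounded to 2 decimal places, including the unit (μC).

Answer: 8.89 μC

Derivation:
Initial: C1(6μF, Q=7μC, V=1.17V), C2(1μF, Q=3μC, V=3.00V), C3(5μF, Q=0μC, V=0.00V), C4(5μF, Q=18μC, V=3.60V)
Op 1: GROUND 2: Q2=0; energy lost=4.500
Op 2: CLOSE 1-2: Q_total=7.00, C_total=7.00, V=1.00; Q1=6.00, Q2=1.00; dissipated=0.583
Op 3: CLOSE 3-4: Q_total=18.00, C_total=10.00, V=1.80; Q3=9.00, Q4=9.00; dissipated=16.200
Op 4: CLOSE 2-3: Q_total=10.00, C_total=6.00, V=1.67; Q2=1.67, Q3=8.33; dissipated=0.267
Op 5: CLOSE 4-2: Q_total=10.67, C_total=6.00, V=1.78; Q4=8.89, Q2=1.78; dissipated=0.007
Final charges: Q1=6.00, Q2=1.78, Q3=8.33, Q4=8.89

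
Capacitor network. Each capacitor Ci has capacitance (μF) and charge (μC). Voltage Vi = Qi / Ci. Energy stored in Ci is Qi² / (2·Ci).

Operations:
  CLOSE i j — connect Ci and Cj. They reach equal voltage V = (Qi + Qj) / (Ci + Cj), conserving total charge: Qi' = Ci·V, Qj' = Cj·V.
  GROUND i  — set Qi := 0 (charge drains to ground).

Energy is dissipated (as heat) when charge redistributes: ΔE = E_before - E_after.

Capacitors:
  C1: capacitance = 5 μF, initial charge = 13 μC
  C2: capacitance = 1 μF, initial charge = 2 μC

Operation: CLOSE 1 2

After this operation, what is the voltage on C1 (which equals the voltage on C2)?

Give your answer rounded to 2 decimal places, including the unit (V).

Answer: 2.50 V

Derivation:
Initial: C1(5μF, Q=13μC, V=2.60V), C2(1μF, Q=2μC, V=2.00V)
Op 1: CLOSE 1-2: Q_total=15.00, C_total=6.00, V=2.50; Q1=12.50, Q2=2.50; dissipated=0.150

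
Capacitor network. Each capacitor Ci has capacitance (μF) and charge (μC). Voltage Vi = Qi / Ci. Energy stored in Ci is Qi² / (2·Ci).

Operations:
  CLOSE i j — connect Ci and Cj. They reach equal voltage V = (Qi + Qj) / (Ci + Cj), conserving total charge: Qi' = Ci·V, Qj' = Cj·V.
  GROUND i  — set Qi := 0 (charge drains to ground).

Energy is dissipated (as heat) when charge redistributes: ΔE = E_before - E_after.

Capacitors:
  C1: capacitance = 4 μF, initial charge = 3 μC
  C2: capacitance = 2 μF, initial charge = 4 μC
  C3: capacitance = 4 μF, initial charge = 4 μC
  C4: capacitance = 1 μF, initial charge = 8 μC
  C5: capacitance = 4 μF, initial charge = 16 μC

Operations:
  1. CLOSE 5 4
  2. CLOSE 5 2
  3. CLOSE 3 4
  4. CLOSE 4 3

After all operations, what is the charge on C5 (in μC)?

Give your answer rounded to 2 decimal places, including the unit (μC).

Answer: 15.47 μC

Derivation:
Initial: C1(4μF, Q=3μC, V=0.75V), C2(2μF, Q=4μC, V=2.00V), C3(4μF, Q=4μC, V=1.00V), C4(1μF, Q=8μC, V=8.00V), C5(4μF, Q=16μC, V=4.00V)
Op 1: CLOSE 5-4: Q_total=24.00, C_total=5.00, V=4.80; Q5=19.20, Q4=4.80; dissipated=6.400
Op 2: CLOSE 5-2: Q_total=23.20, C_total=6.00, V=3.87; Q5=15.47, Q2=7.73; dissipated=5.227
Op 3: CLOSE 3-4: Q_total=8.80, C_total=5.00, V=1.76; Q3=7.04, Q4=1.76; dissipated=5.776
Op 4: CLOSE 4-3: Q_total=8.80, C_total=5.00, V=1.76; Q4=1.76, Q3=7.04; dissipated=0.000
Final charges: Q1=3.00, Q2=7.73, Q3=7.04, Q4=1.76, Q5=15.47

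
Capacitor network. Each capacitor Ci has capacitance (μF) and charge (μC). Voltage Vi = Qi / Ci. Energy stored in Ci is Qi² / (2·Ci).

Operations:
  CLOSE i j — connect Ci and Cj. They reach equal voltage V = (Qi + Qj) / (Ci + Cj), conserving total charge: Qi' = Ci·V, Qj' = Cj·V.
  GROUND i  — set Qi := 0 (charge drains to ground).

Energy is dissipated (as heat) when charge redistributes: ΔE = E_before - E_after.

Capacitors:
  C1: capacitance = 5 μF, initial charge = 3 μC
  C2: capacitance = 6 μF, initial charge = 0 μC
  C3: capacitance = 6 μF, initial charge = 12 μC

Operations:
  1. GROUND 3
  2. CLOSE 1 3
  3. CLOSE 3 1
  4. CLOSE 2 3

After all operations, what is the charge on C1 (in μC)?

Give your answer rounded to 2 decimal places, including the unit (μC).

Initial: C1(5μF, Q=3μC, V=0.60V), C2(6μF, Q=0μC, V=0.00V), C3(6μF, Q=12μC, V=2.00V)
Op 1: GROUND 3: Q3=0; energy lost=12.000
Op 2: CLOSE 1-3: Q_total=3.00, C_total=11.00, V=0.27; Q1=1.36, Q3=1.64; dissipated=0.491
Op 3: CLOSE 3-1: Q_total=3.00, C_total=11.00, V=0.27; Q3=1.64, Q1=1.36; dissipated=0.000
Op 4: CLOSE 2-3: Q_total=1.64, C_total=12.00, V=0.14; Q2=0.82, Q3=0.82; dissipated=0.112
Final charges: Q1=1.36, Q2=0.82, Q3=0.82

Answer: 1.36 μC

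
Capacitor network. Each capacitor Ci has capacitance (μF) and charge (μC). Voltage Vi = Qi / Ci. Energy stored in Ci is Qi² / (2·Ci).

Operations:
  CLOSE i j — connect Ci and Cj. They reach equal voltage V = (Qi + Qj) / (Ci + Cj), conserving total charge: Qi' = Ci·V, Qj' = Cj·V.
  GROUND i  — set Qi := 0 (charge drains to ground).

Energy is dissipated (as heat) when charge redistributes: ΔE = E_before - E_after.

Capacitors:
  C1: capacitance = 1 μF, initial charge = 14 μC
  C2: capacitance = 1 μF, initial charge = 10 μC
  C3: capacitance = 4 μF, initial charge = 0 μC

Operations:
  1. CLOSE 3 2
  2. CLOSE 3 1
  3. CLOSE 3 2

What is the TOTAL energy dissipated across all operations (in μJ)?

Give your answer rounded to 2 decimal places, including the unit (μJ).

Initial: C1(1μF, Q=14μC, V=14.00V), C2(1μF, Q=10μC, V=10.00V), C3(4μF, Q=0μC, V=0.00V)
Op 1: CLOSE 3-2: Q_total=10.00, C_total=5.00, V=2.00; Q3=8.00, Q2=2.00; dissipated=40.000
Op 2: CLOSE 3-1: Q_total=22.00, C_total=5.00, V=4.40; Q3=17.60, Q1=4.40; dissipated=57.600
Op 3: CLOSE 3-2: Q_total=19.60, C_total=5.00, V=3.92; Q3=15.68, Q2=3.92; dissipated=2.304
Total dissipated: 99.904 μJ

Answer: 99.90 μJ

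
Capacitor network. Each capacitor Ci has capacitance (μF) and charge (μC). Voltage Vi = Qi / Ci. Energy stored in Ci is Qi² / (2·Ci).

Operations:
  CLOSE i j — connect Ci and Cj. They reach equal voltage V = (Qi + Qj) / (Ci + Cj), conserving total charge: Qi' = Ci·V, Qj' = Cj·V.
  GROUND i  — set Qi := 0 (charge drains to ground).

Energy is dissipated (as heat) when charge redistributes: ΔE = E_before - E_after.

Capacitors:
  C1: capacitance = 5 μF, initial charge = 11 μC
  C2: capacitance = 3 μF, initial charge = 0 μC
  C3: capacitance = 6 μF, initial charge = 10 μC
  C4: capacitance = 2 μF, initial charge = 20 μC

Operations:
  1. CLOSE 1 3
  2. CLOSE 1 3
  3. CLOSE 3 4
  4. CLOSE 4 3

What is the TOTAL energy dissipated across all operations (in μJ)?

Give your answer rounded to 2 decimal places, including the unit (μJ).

Initial: C1(5μF, Q=11μC, V=2.20V), C2(3μF, Q=0μC, V=0.00V), C3(6μF, Q=10μC, V=1.67V), C4(2μF, Q=20μC, V=10.00V)
Op 1: CLOSE 1-3: Q_total=21.00, C_total=11.00, V=1.91; Q1=9.55, Q3=11.45; dissipated=0.388
Op 2: CLOSE 1-3: Q_total=21.00, C_total=11.00, V=1.91; Q1=9.55, Q3=11.45; dissipated=0.000
Op 3: CLOSE 3-4: Q_total=31.45, C_total=8.00, V=3.93; Q3=23.59, Q4=7.86; dissipated=49.097
Op 4: CLOSE 4-3: Q_total=31.45, C_total=8.00, V=3.93; Q4=7.86, Q3=23.59; dissipated=0.000
Total dissipated: 49.485 μJ

Answer: 49.48 μJ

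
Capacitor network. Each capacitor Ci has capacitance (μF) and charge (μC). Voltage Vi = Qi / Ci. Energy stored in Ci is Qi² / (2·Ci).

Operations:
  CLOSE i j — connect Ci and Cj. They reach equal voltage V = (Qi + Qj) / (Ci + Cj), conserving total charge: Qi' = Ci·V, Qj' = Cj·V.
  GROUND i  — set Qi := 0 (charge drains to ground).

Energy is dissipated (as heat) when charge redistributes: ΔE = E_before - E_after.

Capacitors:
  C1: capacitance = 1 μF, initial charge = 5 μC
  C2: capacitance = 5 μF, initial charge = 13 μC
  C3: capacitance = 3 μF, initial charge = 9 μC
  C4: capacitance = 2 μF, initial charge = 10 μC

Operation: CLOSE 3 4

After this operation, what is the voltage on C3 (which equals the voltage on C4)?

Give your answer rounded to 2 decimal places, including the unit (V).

Answer: 3.80 V

Derivation:
Initial: C1(1μF, Q=5μC, V=5.00V), C2(5μF, Q=13μC, V=2.60V), C3(3μF, Q=9μC, V=3.00V), C4(2μF, Q=10μC, V=5.00V)
Op 1: CLOSE 3-4: Q_total=19.00, C_total=5.00, V=3.80; Q3=11.40, Q4=7.60; dissipated=2.400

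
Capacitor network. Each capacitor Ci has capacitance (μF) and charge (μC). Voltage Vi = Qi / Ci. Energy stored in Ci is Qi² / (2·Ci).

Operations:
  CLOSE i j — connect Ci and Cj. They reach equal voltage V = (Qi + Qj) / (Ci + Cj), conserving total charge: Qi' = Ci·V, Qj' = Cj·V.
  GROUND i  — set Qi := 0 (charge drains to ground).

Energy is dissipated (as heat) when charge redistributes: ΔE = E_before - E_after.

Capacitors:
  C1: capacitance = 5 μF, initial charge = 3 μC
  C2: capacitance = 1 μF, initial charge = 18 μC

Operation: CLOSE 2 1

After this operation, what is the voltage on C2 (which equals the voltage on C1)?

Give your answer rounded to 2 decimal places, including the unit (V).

Answer: 3.50 V

Derivation:
Initial: C1(5μF, Q=3μC, V=0.60V), C2(1μF, Q=18μC, V=18.00V)
Op 1: CLOSE 2-1: Q_total=21.00, C_total=6.00, V=3.50; Q2=3.50, Q1=17.50; dissipated=126.150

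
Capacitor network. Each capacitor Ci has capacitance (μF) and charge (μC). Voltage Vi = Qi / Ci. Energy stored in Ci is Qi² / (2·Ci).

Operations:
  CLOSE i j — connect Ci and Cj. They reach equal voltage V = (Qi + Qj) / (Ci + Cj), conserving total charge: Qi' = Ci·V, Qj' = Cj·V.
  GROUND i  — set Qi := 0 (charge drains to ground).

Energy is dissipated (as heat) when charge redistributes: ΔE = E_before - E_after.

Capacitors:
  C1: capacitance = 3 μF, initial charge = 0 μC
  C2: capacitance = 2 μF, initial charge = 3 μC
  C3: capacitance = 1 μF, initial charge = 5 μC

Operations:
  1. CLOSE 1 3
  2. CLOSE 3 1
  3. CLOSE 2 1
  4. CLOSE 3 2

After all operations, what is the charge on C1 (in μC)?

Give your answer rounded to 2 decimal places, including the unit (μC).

Initial: C1(3μF, Q=0μC, V=0.00V), C2(2μF, Q=3μC, V=1.50V), C3(1μF, Q=5μC, V=5.00V)
Op 1: CLOSE 1-3: Q_total=5.00, C_total=4.00, V=1.25; Q1=3.75, Q3=1.25; dissipated=9.375
Op 2: CLOSE 3-1: Q_total=5.00, C_total=4.00, V=1.25; Q3=1.25, Q1=3.75; dissipated=0.000
Op 3: CLOSE 2-1: Q_total=6.75, C_total=5.00, V=1.35; Q2=2.70, Q1=4.05; dissipated=0.037
Op 4: CLOSE 3-2: Q_total=3.95, C_total=3.00, V=1.32; Q3=1.32, Q2=2.63; dissipated=0.003
Final charges: Q1=4.05, Q2=2.63, Q3=1.32

Answer: 4.05 μC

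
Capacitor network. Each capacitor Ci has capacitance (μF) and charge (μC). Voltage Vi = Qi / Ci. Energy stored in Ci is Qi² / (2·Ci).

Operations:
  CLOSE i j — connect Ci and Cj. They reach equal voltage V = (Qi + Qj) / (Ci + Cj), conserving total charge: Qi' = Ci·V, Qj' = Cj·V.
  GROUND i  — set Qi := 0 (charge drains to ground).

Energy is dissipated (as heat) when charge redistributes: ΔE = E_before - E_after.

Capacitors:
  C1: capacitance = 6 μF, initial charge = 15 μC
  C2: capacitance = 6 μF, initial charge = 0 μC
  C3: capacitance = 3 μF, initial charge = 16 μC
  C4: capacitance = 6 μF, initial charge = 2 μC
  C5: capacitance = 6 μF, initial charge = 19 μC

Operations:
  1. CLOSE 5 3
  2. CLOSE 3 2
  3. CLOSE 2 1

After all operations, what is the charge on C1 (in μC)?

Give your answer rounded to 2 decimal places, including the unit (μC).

Initial: C1(6μF, Q=15μC, V=2.50V), C2(6μF, Q=0μC, V=0.00V), C3(3μF, Q=16μC, V=5.33V), C4(6μF, Q=2μC, V=0.33V), C5(6μF, Q=19μC, V=3.17V)
Op 1: CLOSE 5-3: Q_total=35.00, C_total=9.00, V=3.89; Q5=23.33, Q3=11.67; dissipated=4.694
Op 2: CLOSE 3-2: Q_total=11.67, C_total=9.00, V=1.30; Q3=3.89, Q2=7.78; dissipated=15.123
Op 3: CLOSE 2-1: Q_total=22.78, C_total=12.00, V=1.90; Q2=11.39, Q1=11.39; dissipated=2.173
Final charges: Q1=11.39, Q2=11.39, Q3=3.89, Q4=2.00, Q5=23.33

Answer: 11.39 μC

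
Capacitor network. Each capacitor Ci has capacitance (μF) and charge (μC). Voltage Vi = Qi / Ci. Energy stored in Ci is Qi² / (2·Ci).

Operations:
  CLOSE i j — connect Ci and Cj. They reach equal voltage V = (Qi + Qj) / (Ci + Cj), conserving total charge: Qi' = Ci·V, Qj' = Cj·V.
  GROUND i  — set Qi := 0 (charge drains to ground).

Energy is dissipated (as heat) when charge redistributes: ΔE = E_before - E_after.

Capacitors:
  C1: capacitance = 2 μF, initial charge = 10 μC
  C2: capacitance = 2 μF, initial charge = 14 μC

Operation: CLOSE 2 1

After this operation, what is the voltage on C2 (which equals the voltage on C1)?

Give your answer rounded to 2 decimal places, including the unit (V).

Answer: 6.00 V

Derivation:
Initial: C1(2μF, Q=10μC, V=5.00V), C2(2μF, Q=14μC, V=7.00V)
Op 1: CLOSE 2-1: Q_total=24.00, C_total=4.00, V=6.00; Q2=12.00, Q1=12.00; dissipated=2.000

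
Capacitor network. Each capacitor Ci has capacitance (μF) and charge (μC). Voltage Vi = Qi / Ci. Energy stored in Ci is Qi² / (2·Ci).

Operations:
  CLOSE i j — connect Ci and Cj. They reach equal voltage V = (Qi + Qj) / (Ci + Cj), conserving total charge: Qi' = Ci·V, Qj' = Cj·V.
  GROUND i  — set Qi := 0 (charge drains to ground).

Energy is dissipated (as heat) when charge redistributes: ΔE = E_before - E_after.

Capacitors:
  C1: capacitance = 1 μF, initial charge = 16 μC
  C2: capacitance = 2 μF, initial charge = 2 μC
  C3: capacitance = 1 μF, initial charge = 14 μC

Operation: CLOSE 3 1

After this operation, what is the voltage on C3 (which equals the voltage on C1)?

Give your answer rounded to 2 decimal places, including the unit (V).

Answer: 15.00 V

Derivation:
Initial: C1(1μF, Q=16μC, V=16.00V), C2(2μF, Q=2μC, V=1.00V), C3(1μF, Q=14μC, V=14.00V)
Op 1: CLOSE 3-1: Q_total=30.00, C_total=2.00, V=15.00; Q3=15.00, Q1=15.00; dissipated=1.000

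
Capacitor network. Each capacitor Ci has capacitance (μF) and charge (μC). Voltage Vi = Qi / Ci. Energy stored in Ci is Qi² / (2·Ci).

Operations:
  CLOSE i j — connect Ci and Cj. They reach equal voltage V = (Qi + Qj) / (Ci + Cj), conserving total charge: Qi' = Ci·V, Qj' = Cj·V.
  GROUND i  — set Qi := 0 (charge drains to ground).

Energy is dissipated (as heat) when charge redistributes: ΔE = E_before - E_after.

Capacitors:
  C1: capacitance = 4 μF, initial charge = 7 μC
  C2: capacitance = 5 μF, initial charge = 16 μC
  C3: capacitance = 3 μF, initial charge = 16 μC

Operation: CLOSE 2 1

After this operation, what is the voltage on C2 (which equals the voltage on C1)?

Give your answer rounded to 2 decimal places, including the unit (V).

Answer: 2.56 V

Derivation:
Initial: C1(4μF, Q=7μC, V=1.75V), C2(5μF, Q=16μC, V=3.20V), C3(3μF, Q=16μC, V=5.33V)
Op 1: CLOSE 2-1: Q_total=23.00, C_total=9.00, V=2.56; Q2=12.78, Q1=10.22; dissipated=2.336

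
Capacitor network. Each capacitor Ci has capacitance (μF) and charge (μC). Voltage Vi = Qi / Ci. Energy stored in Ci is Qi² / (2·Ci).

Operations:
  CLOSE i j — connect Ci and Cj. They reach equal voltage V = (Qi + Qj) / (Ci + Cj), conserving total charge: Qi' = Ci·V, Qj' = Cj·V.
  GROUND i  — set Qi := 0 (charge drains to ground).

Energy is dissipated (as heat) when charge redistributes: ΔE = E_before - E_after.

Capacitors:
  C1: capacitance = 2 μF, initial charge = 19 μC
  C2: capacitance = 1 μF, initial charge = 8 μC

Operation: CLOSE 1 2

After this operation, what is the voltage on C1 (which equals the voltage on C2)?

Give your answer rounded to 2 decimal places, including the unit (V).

Answer: 9.00 V

Derivation:
Initial: C1(2μF, Q=19μC, V=9.50V), C2(1μF, Q=8μC, V=8.00V)
Op 1: CLOSE 1-2: Q_total=27.00, C_total=3.00, V=9.00; Q1=18.00, Q2=9.00; dissipated=0.750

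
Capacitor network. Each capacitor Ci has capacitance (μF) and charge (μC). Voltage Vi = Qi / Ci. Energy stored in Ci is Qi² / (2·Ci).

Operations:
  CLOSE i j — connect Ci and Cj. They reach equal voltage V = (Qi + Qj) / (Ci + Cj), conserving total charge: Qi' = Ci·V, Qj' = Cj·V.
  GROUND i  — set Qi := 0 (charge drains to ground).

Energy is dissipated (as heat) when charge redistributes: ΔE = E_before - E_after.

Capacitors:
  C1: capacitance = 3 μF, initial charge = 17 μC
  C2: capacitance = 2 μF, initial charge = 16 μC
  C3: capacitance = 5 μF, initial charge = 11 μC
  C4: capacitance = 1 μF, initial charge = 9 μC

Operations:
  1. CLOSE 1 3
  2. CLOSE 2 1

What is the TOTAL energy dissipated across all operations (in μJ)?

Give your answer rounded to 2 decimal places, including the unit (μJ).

Initial: C1(3μF, Q=17μC, V=5.67V), C2(2μF, Q=16μC, V=8.00V), C3(5μF, Q=11μC, V=2.20V), C4(1μF, Q=9μC, V=9.00V)
Op 1: CLOSE 1-3: Q_total=28.00, C_total=8.00, V=3.50; Q1=10.50, Q3=17.50; dissipated=11.267
Op 2: CLOSE 2-1: Q_total=26.50, C_total=5.00, V=5.30; Q2=10.60, Q1=15.90; dissipated=12.150
Total dissipated: 23.417 μJ

Answer: 23.42 μJ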